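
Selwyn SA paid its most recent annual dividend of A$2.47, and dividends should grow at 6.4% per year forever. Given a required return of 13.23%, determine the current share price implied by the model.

Gordon growth model: P₀ = D₁/(r − g). D₁ = 2.47 × (1 + 0.064) = 2.6281.
P₀ = 2.6281 / (0.1323 − 0.064) = 2.6281 / 0.0683 = 38.4785

A$38.48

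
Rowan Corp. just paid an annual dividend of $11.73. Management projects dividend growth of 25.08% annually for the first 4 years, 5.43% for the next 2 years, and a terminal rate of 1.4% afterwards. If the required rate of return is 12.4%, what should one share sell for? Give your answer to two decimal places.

$240.32

Three-stage DDM. Project D₁…D_6; terminal Gordon value at t=6 with g = 0.014; discount at r = 0.124.
D_1 = 14.6719
D_2 = 18.3516
D_3 = 22.9542
D_4 = 28.7111
D_5 = 30.2701
D_6 = 31.9138
TV_6 = 32.3605/(0.124−0.014) = 294.1868
P₀ = Σ Dₜ/(1+r)ᵗ + TV_6/(1+r)^6 = 240.3205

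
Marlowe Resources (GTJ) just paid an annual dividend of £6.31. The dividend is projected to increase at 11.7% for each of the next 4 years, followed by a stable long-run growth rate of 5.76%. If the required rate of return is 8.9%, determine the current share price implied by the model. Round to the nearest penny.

Two-stage DDM. Project D₁…D_4 at 0.117, terminal growth 0.0576, discount at r = 0.089.
D_1 = 7.0483
D_2 = 7.8729
D_3 = 8.7940
D_4 = 9.8230
Terminal value at t=4: TV = D_5/(r−g) = 10.3888/(0.089−0.0576) = 330.8521
P₀ = 7.0483/(1+0.089)^1 + 7.8729/(1+0.089)^2 + 8.7940/(1+0.089)^3 + 9.8230/(1+0.089)^4 + 330.8521/(1+0.089)^4 = 262.1507

£262.15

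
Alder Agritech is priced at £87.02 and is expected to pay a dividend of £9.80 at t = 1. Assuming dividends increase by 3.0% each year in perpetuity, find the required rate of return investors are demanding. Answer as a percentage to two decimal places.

14.26%

Rearranging the constant-growth DDM: r = D₁/P₀ + g.
r = 9.8000 / 87.02 + 0.03 = 0.11262 + 0.03 = 0.14262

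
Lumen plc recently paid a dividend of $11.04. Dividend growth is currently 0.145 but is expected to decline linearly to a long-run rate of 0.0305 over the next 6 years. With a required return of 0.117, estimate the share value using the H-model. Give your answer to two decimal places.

$175.36

H-model: P₀ = D₀[(1+g_L) + H(g_S−g_L)]/(r−g_L), with H = 6/2 = 3.
P₀ = 11.04 × [(1+0.0305) + 3×(0.145−0.0305)] / (0.117−0.0305)
   = 11.04 × 1.3740 / 0.0865 = 175.3637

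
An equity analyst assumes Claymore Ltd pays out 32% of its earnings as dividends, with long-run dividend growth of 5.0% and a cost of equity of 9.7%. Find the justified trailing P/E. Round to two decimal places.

7.15

Justified trailing P/E = b(1+g)/(r−g) = 0.32×(1+0.05)/(0.097−0.05) = 7.1489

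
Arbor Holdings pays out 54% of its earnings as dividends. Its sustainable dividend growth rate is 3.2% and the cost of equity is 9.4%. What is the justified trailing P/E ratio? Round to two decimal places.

Justified trailing P/E = b(1+g)/(r−g) = 0.54×(1+0.032)/(0.094−0.032) = 8.9884

8.99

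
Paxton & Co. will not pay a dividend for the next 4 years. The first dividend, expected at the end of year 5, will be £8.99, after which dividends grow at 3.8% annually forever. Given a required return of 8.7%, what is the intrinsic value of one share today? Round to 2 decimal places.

Deferred-dividend DDM. At t=4 the remaining stream is a growing perpetuity with first payment D_5 = 8.99.
V_4 = D_5/(r−g) = 8.99/(0.087−0.038) = 183.4694
P₀ = V_4/(1+r)^4 = 183.4694/(1+0.087)^4 = 131.4152

£131.42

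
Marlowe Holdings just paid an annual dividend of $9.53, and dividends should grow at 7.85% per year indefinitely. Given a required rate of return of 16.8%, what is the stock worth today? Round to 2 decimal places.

$114.84

Gordon growth model: P₀ = D₁/(r − g). D₁ = 9.53 × (1 + 0.0785) = 10.2781.
P₀ = 10.2781 / (0.168 − 0.0785) = 10.2781 / 0.0895 = 114.8392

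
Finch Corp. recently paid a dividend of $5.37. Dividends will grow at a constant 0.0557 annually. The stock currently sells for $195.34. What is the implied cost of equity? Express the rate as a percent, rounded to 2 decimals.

Rearranging the constant-growth DDM: r = D₁/P₀ + g.
D₁ = 5.37 × (1 + 0.0557) = 5.6691.
r = 5.6691 / 195.34 + 0.0557 = 0.02902 + 0.0557 = 0.08472

8.47%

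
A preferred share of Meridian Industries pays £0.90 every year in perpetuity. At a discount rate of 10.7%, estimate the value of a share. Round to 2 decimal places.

Zero-growth DDM (perpetuity): P₀ = D/r = 0.90 / 0.107 = 8.4112

£8.41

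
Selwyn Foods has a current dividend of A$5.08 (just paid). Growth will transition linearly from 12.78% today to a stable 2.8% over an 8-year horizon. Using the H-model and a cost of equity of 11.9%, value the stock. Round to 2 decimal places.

H-model: P₀ = D₀[(1+g_L) + H(g_S−g_L)]/(r−g_L), with H = 8/2 = 4.
P₀ = 5.08 × [(1+0.028) + 4×(0.1278−0.028)] / (0.119−0.028)
   = 5.08 × 1.4272 / 0.091 = 79.6723

A$79.67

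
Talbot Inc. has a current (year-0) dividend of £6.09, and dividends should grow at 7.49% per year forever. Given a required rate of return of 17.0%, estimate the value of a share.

Gordon growth model: P₀ = D₁/(r − g). D₁ = 6.09 × (1 + 0.0749) = 6.5461.
P₀ = 6.5461 / (0.17 − 0.0749) = 6.5461 / 0.0951 = 68.8343

£68.83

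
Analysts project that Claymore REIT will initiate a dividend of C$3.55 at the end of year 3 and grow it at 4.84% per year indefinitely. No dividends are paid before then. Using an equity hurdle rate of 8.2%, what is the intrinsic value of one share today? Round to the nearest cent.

C$90.25

Deferred-dividend DDM. At t=2 the remaining stream is a growing perpetuity with first payment D_3 = 3.55.
V_2 = D_3/(r−g) = 3.55/(0.082−0.0484) = 105.6548
P₀ = V_2/(1+r)^2 = 105.6548/(1+0.082)^2 = 90.2474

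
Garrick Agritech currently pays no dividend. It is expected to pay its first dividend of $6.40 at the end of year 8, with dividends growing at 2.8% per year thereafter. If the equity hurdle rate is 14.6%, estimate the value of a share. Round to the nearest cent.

Deferred-dividend DDM. At t=7 the remaining stream is a growing perpetuity with first payment D_8 = 6.40.
V_7 = D_8/(r−g) = 6.40/(0.146−0.028) = 54.2373
P₀ = V_7/(1+r)^7 = 54.2373/(1+0.146)^7 = 20.8932

$20.89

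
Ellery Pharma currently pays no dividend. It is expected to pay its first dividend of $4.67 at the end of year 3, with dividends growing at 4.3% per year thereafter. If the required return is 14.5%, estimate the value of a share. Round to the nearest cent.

Deferred-dividend DDM. At t=2 the remaining stream is a growing perpetuity with first payment D_3 = 4.67.
V_2 = D_3/(r−g) = 4.67/(0.145−0.043) = 45.7843
P₀ = V_2/(1+r)^2 = 45.7843/(1+0.145)^2 = 34.9225

$34.92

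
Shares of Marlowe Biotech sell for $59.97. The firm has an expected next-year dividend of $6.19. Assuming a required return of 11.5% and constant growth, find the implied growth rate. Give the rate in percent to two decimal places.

1.18%

From P₀ = D₁/(r − g), the implied growth is g = r − D₁/P₀.
g = 0.115 − 6.19/59.97 = 0.115 − 0.10322 = 0.01178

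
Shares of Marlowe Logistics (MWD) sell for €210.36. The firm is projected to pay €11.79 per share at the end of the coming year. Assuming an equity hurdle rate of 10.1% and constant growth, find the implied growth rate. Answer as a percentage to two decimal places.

4.50%

From P₀ = D₁/(r − g), the implied growth is g = r − D₁/P₀.
g = 0.101 − 11.79/210.36 = 0.101 − 0.05605 = 0.04495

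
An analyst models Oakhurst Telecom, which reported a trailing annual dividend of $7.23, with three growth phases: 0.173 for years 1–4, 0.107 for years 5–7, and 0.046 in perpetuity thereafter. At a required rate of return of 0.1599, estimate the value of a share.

Three-stage DDM. Project D₁…D_7; terminal Gordon value at t=7 with g = 0.046; discount at r = 0.1599.
D_1 = 8.4808
D_2 = 9.9480
D_3 = 11.6690
D_4 = 13.6877
D_5 = 15.1523
D_6 = 16.7736
D_7 = 18.5683
TV_7 = 19.4225/(0.1599−0.046) = 170.5223
P₀ = Σ Dₜ/(1+r)ᵗ + TV_7/(1+r)^7 = 110.7975

$110.80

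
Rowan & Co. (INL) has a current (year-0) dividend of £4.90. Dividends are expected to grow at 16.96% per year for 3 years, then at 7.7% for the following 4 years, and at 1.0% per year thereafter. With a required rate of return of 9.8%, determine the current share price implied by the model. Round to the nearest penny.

£102.20

Three-stage DDM. Project D₁…D_7; terminal Gordon value at t=7 with g = 0.01; discount at r = 0.098.
D_1 = 5.7310
D_2 = 6.7030
D_3 = 7.8399
D_4 = 8.4435
D_5 = 9.0937
D_6 = 9.7939
D_7 = 10.5480
TV_7 = 10.6535/(0.098−0.01) = 121.0625
P₀ = Σ Dₜ/(1+r)ᵗ + TV_7/(1+r)^7 = 102.2011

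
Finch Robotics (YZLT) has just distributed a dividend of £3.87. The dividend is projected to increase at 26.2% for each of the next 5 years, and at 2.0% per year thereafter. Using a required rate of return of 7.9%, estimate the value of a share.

Two-stage DDM. Project D₁…D_5 at 0.262, terminal growth 0.02, discount at r = 0.079.
D_1 = 4.8839
D_2 = 6.1635
D_3 = 7.7784
D_4 = 9.8163
D_5 = 12.3882
Terminal value at t=5: TV = D_6/(r−g) = 12.6360/(0.079−0.02) = 214.1687
P₀ = 4.8839/(1+0.079)^1 + 6.1635/(1+0.079)^2 + 7.7784/(1+0.079)^3 + 9.8163/(1+0.079)^4 + 12.3882/(1+0.079)^5 + 214.1687/(1+0.079)^5 = 178.1610

£178.16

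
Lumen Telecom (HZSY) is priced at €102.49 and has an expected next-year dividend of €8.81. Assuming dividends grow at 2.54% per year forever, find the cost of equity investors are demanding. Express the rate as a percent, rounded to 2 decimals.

Rearranging the constant-growth DDM: r = D₁/P₀ + g.
r = 8.8100 / 102.49 + 0.0254 = 0.08596 + 0.0254 = 0.11136

11.14%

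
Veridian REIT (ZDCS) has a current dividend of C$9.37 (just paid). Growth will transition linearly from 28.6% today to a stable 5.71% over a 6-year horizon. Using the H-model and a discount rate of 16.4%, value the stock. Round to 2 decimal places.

C$152.85

H-model: P₀ = D₀[(1+g_L) + H(g_S−g_L)]/(r−g_L), with H = 6/2 = 3.
P₀ = 9.37 × [(1+0.0571) + 3×(0.286−0.0571)] / (0.164−0.0571)
   = 9.37 × 1.7438 / 0.1069 = 152.8476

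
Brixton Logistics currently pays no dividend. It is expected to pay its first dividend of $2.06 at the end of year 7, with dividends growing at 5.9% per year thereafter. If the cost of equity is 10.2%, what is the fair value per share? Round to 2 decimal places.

$26.75

Deferred-dividend DDM. At t=6 the remaining stream is a growing perpetuity with first payment D_7 = 2.06.
V_6 = D_7/(r−g) = 2.06/(0.102−0.059) = 47.9070
P₀ = V_6/(1+r)^6 = 47.9070/(1+0.102)^6 = 26.7491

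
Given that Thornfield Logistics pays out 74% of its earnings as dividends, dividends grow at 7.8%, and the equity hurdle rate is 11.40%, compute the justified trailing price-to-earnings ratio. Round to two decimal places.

Justified trailing P/E = b(1+g)/(r−g) = 0.74×(1+0.078)/(0.114−0.078) = 22.1589

22.16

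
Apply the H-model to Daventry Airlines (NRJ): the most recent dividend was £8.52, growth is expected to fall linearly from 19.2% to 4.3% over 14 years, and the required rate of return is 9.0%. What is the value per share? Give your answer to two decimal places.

£378.14

H-model: P₀ = D₀[(1+g_L) + H(g_S−g_L)]/(r−g_L), with H = 14/2 = 7.
P₀ = 8.52 × [(1+0.043) + 7×(0.192−0.043)] / (0.09−0.043)
   = 8.52 × 2.0860 / 0.047 = 378.1430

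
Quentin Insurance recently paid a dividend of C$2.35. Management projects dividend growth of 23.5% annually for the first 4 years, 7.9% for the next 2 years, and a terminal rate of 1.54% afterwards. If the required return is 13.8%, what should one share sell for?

Three-stage DDM. Project D₁…D_6; terminal Gordon value at t=6 with g = 0.0154; discount at r = 0.138.
D_1 = 2.9022
D_2 = 3.5843
D_3 = 4.4266
D_4 = 5.4668
D_5 = 5.8987
D_6 = 6.3647
TV_6 = 6.4627/(0.138−0.0154) = 52.7139
P₀ = Σ Dₜ/(1+r)ᵗ + TV_6/(1+r)^6 = 41.8723

C$41.87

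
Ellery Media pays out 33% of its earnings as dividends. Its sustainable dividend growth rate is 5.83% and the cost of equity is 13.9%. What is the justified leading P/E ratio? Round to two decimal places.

4.09

Justified leading P/E = b/(r−g) = 0.33/(0.139−0.0583) = 4.0892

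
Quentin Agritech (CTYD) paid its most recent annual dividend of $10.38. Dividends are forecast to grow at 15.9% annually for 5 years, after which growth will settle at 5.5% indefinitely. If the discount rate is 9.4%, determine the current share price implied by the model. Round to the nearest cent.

$436.64

Two-stage DDM. Project D₁…D_5 at 0.159, terminal growth 0.055, discount at r = 0.094.
D_1 = 12.0304
D_2 = 13.9433
D_3 = 16.1602
D_4 = 18.7297
D_5 = 21.7077
Terminal value at t=5: TV = D_6/(r−g) = 22.9017/(0.094−0.055) = 587.2221
P₀ = 12.0304/(1+0.094)^1 + 13.9433/(1+0.094)^2 + 16.1602/(1+0.094)^3 + 18.7297/(1+0.094)^4 + 21.7077/(1+0.094)^5 + 587.2221/(1+0.094)^5 = 436.6449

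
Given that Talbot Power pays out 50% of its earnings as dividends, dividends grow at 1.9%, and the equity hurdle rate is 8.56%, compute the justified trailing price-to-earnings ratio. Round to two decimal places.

Justified trailing P/E = b(1+g)/(r−g) = 0.50×(1+0.019)/(0.0856−0.019) = 7.6502

7.65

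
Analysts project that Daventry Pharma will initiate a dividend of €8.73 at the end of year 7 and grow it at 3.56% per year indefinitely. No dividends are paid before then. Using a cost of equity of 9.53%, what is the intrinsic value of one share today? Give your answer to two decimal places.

Deferred-dividend DDM. At t=6 the remaining stream is a growing perpetuity with first payment D_7 = 8.73.
V_6 = D_7/(r−g) = 8.73/(0.0953−0.0356) = 146.2312
P₀ = V_6/(1+r)^6 = 146.2312/(1+0.0953)^6 = 84.6918

€84.69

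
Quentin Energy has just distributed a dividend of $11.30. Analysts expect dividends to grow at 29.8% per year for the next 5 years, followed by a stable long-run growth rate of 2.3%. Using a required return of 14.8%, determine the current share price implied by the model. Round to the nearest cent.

Two-stage DDM. Project D₁…D_5 at 0.298, terminal growth 0.023, discount at r = 0.148.
D_1 = 14.6674
D_2 = 19.0383
D_3 = 24.7117
D_4 = 32.0758
D_5 = 41.6344
Terminal value at t=5: TV = D_6/(r−g) = 42.5920/(0.148−0.023) = 340.7356
P₀ = 14.6674/(1+0.148)^1 + 19.0383/(1+0.148)^2 + 24.7117/(1+0.148)^3 + 32.0758/(1+0.148)^4 + 41.6344/(1+0.148)^5 + 340.7356/(1+0.148)^5 = 253.7905

$253.79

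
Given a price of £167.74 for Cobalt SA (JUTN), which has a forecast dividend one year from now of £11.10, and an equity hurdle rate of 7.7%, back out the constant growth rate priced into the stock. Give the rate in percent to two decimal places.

1.08%

From P₀ = D₁/(r − g), the implied growth is g = r − D₁/P₀.
g = 0.077 − 11.10/167.74 = 0.077 − 0.06617 = 0.01083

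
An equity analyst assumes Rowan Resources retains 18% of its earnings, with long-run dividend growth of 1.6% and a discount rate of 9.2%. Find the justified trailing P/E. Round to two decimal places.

10.96

Payout ratio b = 1 − 0.18 = 0.82.
Justified trailing P/E = b(1+g)/(r−g) = 0.82×(1+0.016)/(0.092−0.016) = 10.9621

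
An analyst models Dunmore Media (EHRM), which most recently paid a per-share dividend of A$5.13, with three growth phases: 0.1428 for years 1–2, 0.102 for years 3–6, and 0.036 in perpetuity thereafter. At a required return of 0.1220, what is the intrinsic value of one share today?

A$90.56

Three-stage DDM. Project D₁…D_6; terminal Gordon value at t=6 with g = 0.036; discount at r = 0.122.
D_1 = 5.8626
D_2 = 6.6997
D_3 = 7.3831
D_4 = 8.1362
D_5 = 8.9661
D_6 = 9.8806
TV_6 = 10.2363/(0.122−0.036) = 119.0270
P₀ = Σ Dₜ/(1+r)ᵗ + TV_6/(1+r)^6 = 90.5637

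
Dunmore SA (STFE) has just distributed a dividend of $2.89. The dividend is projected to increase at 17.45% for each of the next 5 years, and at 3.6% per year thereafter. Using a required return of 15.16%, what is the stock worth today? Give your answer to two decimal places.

$43.91

Two-stage DDM. Project D₁…D_5 at 0.1745, terminal growth 0.036, discount at r = 0.1516.
D_1 = 3.3943
D_2 = 3.9866
D_3 = 4.6823
D_4 = 5.4993
D_5 = 6.4590
Terminal value at t=5: TV = D_6/(r−g) = 6.6915/(0.1516−0.036) = 57.8848
P₀ = 3.3943/(1+0.1516)^1 + 3.9866/(1+0.1516)^2 + 4.6823/(1+0.1516)^3 + 5.4993/(1+0.1516)^4 + 6.4590/(1+0.1516)^5 + 57.8848/(1+0.1516)^5 = 43.9149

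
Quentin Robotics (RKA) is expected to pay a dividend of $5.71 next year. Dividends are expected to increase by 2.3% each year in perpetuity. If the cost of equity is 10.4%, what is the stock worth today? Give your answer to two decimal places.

$70.49

Gordon growth model: P₀ = D₁/(r − g), with D₁ = 5.71 given directly.
P₀ = 5.7100 / (0.104 − 0.023) = 5.7100 / 0.081 = 70.4938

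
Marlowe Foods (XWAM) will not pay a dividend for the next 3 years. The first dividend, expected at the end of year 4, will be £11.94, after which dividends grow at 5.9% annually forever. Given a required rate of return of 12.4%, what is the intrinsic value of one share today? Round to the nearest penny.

Deferred-dividend DDM. At t=3 the remaining stream is a growing perpetuity with first payment D_4 = 11.94.
V_3 = D_4/(r−g) = 11.94/(0.124−0.059) = 183.6923
P₀ = V_3/(1+r)^3 = 183.6923/(1+0.124)^3 = 129.3576

£129.36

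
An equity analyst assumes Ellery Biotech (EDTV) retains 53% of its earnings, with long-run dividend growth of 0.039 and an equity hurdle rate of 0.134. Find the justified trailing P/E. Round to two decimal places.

5.14

Payout ratio b = 1 − 0.53 = 0.47.
Justified trailing P/E = b(1+g)/(r−g) = 0.47×(1+0.039)/(0.134−0.039) = 5.1403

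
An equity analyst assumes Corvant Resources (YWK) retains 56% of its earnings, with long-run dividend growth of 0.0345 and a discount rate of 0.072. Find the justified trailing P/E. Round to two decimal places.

Payout ratio b = 1 − 0.56 = 0.44.
Justified trailing P/E = b(1+g)/(r−g) = 0.44×(1+0.0345)/(0.072−0.0345) = 12.1381

12.14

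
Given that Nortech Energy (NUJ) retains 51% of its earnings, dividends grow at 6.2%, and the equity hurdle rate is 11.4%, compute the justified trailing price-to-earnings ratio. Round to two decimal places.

10.01

Payout ratio b = 1 − 0.51 = 0.49.
Justified trailing P/E = b(1+g)/(r−g) = 0.49×(1+0.062)/(0.114−0.062) = 10.0073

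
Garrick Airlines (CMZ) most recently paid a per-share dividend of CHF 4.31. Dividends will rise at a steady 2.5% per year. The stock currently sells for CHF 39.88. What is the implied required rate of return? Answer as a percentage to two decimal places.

13.58%

Rearranging the constant-growth DDM: r = D₁/P₀ + g.
D₁ = 4.31 × (1 + 0.025) = 4.4177.
r = 4.4177 / 39.88 + 0.025 = 0.11078 + 0.025 = 0.13578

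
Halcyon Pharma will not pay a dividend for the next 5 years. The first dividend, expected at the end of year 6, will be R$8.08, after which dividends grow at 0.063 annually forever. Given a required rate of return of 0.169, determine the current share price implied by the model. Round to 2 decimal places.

Deferred-dividend DDM. At t=5 the remaining stream is a growing perpetuity with first payment D_6 = 8.08.
V_5 = D_6/(r−g) = 8.08/(0.169−0.063) = 76.2264
P₀ = V_5/(1+r)^5 = 76.2264/(1+0.169)^5 = 34.9167

R$34.92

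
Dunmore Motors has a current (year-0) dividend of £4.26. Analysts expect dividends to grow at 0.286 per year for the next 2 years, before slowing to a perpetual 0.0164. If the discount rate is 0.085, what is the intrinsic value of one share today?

£99.70

Two-stage DDM. Project D₁…D_2 at 0.286, terminal growth 0.0164, discount at r = 0.085.
D_1 = 5.4784
D_2 = 7.0452
Terminal value at t=2: TV = D_3/(r−g) = 7.1607/(0.085−0.0164) = 104.3836
P₀ = 5.4784/(1+0.085)^1 + 7.0452/(1+0.085)^2 + 104.3836/(1+0.085)^2 = 99.7029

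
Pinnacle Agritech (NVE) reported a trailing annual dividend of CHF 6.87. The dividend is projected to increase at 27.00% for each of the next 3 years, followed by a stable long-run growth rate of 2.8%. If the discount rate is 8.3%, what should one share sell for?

CHF 235.65

Two-stage DDM. Project D₁…D_3 at 0.27, terminal growth 0.028, discount at r = 0.083.
D_1 = 8.7249
D_2 = 11.0806
D_3 = 14.0724
Terminal value at t=3: TV = D_4/(r−g) = 14.4664/(0.083−0.028) = 263.0258
P₀ = 8.7249/(1+0.083)^1 + 11.0806/(1+0.083)^2 + 14.0724/(1+0.083)^3 + 263.0258/(1+0.083)^3 = 235.6500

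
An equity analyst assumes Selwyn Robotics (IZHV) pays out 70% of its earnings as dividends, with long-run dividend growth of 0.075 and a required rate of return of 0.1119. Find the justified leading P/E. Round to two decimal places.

Justified leading P/E = b/(r−g) = 0.70/(0.1119−0.075) = 18.9702

18.97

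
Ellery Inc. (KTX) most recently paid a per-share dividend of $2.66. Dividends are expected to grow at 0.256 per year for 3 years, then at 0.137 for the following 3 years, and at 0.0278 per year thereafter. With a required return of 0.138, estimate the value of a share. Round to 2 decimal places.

$53.73

Three-stage DDM. Project D₁…D_6; terminal Gordon value at t=6 with g = 0.0278; discount at r = 0.138.
D_1 = 3.3410
D_2 = 4.1962
D_3 = 5.2705
D_4 = 5.9925
D_5 = 6.8135
D_6 = 7.7470
TV_6 = 7.9623/(0.138−0.0278) = 72.2535
P₀ = Σ Dₜ/(1+r)ᵗ + TV_6/(1+r)^6 = 53.7284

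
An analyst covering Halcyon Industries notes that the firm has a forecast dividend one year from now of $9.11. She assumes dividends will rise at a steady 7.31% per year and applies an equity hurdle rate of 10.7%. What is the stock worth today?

$268.73

Gordon growth model: P₀ = D₁/(r − g), with D₁ = 9.11 given directly.
P₀ = 9.1100 / (0.107 − 0.0731) = 9.1100 / 0.0339 = 268.7316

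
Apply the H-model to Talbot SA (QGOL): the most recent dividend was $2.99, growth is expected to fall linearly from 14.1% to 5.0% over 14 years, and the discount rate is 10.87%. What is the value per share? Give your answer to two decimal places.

$85.93

H-model: P₀ = D₀[(1+g_L) + H(g_S−g_L)]/(r−g_L), with H = 14/2 = 7.
P₀ = 2.99 × [(1+0.05) + 7×(0.141−0.05)] / (0.1087−0.05)
   = 2.99 × 1.6870 / 0.0587 = 85.9307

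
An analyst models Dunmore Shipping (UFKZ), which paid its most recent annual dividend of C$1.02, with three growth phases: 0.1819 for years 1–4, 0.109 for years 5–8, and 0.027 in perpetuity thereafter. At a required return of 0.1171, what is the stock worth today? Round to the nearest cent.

C$23.88

Three-stage DDM. Project D₁…D_8; terminal Gordon value at t=8 with g = 0.027; discount at r = 0.1171.
D_1 = 1.2055
D_2 = 1.4248
D_3 = 1.6840
D_4 = 1.9903
D_5 = 2.2073
D_6 = 2.4479
D_7 = 2.7147
D_8 = 3.0106
TV_8 = 3.0919/(0.1171−0.027) = 34.3159
P₀ = Σ Dₜ/(1+r)ᵗ + TV_8/(1+r)^8 = 23.8774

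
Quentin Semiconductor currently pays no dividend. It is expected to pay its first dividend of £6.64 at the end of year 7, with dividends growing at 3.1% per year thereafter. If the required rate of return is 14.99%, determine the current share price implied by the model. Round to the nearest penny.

Deferred-dividend DDM. At t=6 the remaining stream is a growing perpetuity with first payment D_7 = 6.64.
V_6 = D_7/(r−g) = 6.64/(0.1499−0.031) = 55.8452
P₀ = V_6/(1+r)^6 = 55.8452/(1+0.1499)^6 = 24.1560

£24.16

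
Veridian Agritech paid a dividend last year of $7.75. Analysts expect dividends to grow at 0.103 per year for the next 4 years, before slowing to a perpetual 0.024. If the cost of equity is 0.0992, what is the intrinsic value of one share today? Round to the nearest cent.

Two-stage DDM. Project D₁…D_4 at 0.103, terminal growth 0.024, discount at r = 0.0992.
D_1 = 8.5482
D_2 = 9.4287
D_3 = 10.3999
D_4 = 11.4711
Terminal value at t=4: TV = D_5/(r−g) = 11.7464/(0.0992−0.024) = 156.2017
P₀ = 8.5482/(1+0.0992)^1 + 9.4287/(1+0.0992)^2 + 10.3999/(1+0.0992)^3 + 11.4711/(1+0.0992)^4 + 156.2017/(1+0.0992)^4 = 138.2677

$138.27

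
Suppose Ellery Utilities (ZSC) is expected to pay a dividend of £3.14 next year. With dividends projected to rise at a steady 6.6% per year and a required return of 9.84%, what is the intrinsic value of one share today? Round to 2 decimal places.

Gordon growth model: P₀ = D₁/(r − g), with D₁ = 3.14 given directly.
P₀ = 3.1400 / (0.0984 − 0.066) = 3.1400 / 0.0324 = 96.9136

£96.91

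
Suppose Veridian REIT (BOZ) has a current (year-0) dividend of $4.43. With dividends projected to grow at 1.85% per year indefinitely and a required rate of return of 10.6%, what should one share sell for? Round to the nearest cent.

$51.57

Gordon growth model: P₀ = D₁/(r − g). D₁ = 4.43 × (1 + 0.0185) = 4.5120.
P₀ = 4.5120 / (0.106 − 0.0185) = 4.5120 / 0.0875 = 51.5652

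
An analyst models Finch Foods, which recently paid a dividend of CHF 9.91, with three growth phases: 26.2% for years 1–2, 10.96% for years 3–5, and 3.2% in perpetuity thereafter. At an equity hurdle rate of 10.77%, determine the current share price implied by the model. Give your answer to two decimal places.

CHF 239.14

Three-stage DDM. Project D₁…D_5; terminal Gordon value at t=5 with g = 0.032; discount at r = 0.1077.
D_1 = 12.5064
D_2 = 15.7831
D_3 = 17.5129
D_4 = 19.4323
D_5 = 21.5621
TV_5 = 22.2521/(0.1077−0.032) = 293.9514
P₀ = Σ Dₜ/(1+r)ᵗ + TV_5/(1+r)^5 = 239.1401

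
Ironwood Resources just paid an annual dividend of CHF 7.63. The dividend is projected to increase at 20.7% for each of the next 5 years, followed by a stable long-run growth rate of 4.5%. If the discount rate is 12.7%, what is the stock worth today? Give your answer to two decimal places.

Two-stage DDM. Project D₁…D_5 at 0.207, terminal growth 0.045, discount at r = 0.127.
D_1 = 9.2094
D_2 = 11.1158
D_3 = 13.4167
D_4 = 16.1940
D_5 = 19.5461
Terminal value at t=5: TV = D_6/(r−g) = 20.4257/(0.127−0.045) = 249.0940
P₀ = 9.2094/(1+0.127)^1 + 11.1158/(1+0.127)^2 + 13.4167/(1+0.127)^3 + 16.1940/(1+0.127)^4 + 19.5461/(1+0.127)^5 + 249.0940/(1+0.127)^5 = 184.0926

CHF 184.09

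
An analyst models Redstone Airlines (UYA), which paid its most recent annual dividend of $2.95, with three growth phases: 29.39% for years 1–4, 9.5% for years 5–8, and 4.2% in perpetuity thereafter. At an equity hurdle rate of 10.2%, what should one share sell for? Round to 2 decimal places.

$134.90

Three-stage DDM. Project D₁…D_8; terminal Gordon value at t=8 with g = 0.042; discount at r = 0.102.
D_1 = 3.8170
D_2 = 4.9388
D_3 = 6.3903
D_4 = 8.2685
D_5 = 9.0540
D_6 = 9.9141
D_7 = 10.8559
D_8 = 11.8872
TV_8 = 12.3865/(0.102−0.042) = 206.4419
P₀ = Σ Dₜ/(1+r)ᵗ + TV_8/(1+r)^8 = 134.9019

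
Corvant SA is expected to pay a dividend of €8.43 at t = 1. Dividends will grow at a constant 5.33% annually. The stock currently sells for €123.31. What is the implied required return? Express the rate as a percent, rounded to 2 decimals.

12.17%

Rearranging the constant-growth DDM: r = D₁/P₀ + g.
r = 8.4300 / 123.31 + 0.0533 = 0.06836 + 0.0533 = 0.12166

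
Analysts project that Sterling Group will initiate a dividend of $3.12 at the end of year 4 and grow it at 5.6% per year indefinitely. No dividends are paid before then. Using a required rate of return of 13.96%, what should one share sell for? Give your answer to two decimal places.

Deferred-dividend DDM. At t=3 the remaining stream is a growing perpetuity with first payment D_4 = 3.12.
V_3 = D_4/(r−g) = 3.12/(0.1396−0.056) = 37.3206
P₀ = V_3/(1+r)^3 = 37.3206/(1+0.1396)^3 = 25.2169

$25.22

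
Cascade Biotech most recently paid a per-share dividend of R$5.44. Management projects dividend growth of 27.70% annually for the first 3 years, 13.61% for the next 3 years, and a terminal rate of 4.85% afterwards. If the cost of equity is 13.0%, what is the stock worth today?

Three-stage DDM. Project D₁…D_6; terminal Gordon value at t=6 with g = 0.0485; discount at r = 0.13.
D_1 = 6.9469
D_2 = 8.8712
D_3 = 11.3285
D_4 = 12.8703
D_5 = 14.6219
D_6 = 16.6120
TV_6 = 17.4177/(0.13−0.0485) = 213.7136
P₀ = Σ Dₜ/(1+r)ᵗ + TV_6/(1+r)^6 = 147.4057

R$147.41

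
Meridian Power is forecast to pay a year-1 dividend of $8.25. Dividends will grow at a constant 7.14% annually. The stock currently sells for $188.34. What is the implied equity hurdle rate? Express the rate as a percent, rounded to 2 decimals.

Rearranging the constant-growth DDM: r = D₁/P₀ + g.
r = 8.2500 / 188.34 + 0.0714 = 0.04380 + 0.0714 = 0.11520

11.52%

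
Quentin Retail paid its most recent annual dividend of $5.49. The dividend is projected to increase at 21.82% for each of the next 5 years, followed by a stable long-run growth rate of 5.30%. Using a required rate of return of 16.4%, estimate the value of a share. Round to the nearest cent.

$96.92

Two-stage DDM. Project D₁…D_5 at 0.2182, terminal growth 0.053, discount at r = 0.164.
D_1 = 6.6879
D_2 = 8.1472
D_3 = 9.9249
D_4 = 12.0906
D_5 = 14.7287
Terminal value at t=5: TV = D_6/(r−g) = 15.5094/(0.164−0.053) = 139.7239
P₀ = 6.6879/(1+0.164)^1 + 8.1472/(1+0.164)^2 + 9.9249/(1+0.164)^3 + 12.0906/(1+0.164)^4 + 14.7287/(1+0.164)^5 + 139.7239/(1+0.164)^5 = 96.9202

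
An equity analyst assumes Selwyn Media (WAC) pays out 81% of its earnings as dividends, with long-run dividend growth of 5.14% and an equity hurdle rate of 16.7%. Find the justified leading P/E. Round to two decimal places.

7.01

Justified leading P/E = b/(r−g) = 0.81/(0.167−0.0514) = 7.0069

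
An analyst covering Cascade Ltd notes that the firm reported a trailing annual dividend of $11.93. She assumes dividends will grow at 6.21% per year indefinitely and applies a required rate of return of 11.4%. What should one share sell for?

Gordon growth model: P₀ = D₁/(r − g). D₁ = 11.93 × (1 + 0.0621) = 12.6709.
P₀ = 12.6709 / (0.114 − 0.0621) = 12.6709 / 0.0519 = 244.1397

$244.14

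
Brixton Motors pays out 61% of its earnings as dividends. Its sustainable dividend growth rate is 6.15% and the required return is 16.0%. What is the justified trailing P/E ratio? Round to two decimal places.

Justified trailing P/E = b(1+g)/(r−g) = 0.61×(1+0.0615)/(0.16−0.0615) = 6.5738

6.57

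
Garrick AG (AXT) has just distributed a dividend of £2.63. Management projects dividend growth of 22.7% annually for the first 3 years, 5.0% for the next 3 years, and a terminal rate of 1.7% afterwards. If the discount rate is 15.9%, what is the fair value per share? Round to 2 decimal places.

£33.18

Three-stage DDM. Project D₁…D_6; terminal Gordon value at t=6 with g = 0.017; discount at r = 0.159.
D_1 = 3.2270
D_2 = 3.9595
D_3 = 4.8584
D_4 = 5.1013
D_5 = 5.3563
D_6 = 5.6242
TV_6 = 5.7198/(0.159−0.017) = 40.2800
P₀ = Σ Dₜ/(1+r)ᵗ + TV_6/(1+r)^6 = 33.1797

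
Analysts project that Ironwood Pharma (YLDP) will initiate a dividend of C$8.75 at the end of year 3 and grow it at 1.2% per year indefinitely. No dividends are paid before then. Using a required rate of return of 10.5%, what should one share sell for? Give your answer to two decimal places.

Deferred-dividend DDM. At t=2 the remaining stream is a growing perpetuity with first payment D_3 = 8.75.
V_2 = D_3/(r−g) = 8.75/(0.105−0.012) = 94.0860
P₀ = V_2/(1+r)^2 = 94.0860/(1+0.105)^2 = 77.0550

C$77.05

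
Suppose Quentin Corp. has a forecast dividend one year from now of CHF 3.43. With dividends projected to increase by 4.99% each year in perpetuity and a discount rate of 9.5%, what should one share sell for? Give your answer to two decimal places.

CHF 76.05

Gordon growth model: P₀ = D₁/(r − g), with D₁ = 3.43 given directly.
P₀ = 3.4300 / (0.095 − 0.0499) = 3.4300 / 0.0451 = 76.0532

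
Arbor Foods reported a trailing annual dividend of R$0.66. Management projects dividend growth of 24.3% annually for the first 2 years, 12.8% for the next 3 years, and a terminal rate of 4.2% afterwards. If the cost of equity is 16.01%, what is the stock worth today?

Three-stage DDM. Project D₁…D_5; terminal Gordon value at t=5 with g = 0.042; discount at r = 0.1601.
D_1 = 0.8204
D_2 = 1.0197
D_3 = 1.1503
D_4 = 1.2975
D_5 = 1.4636
TV_5 = 1.5250/(0.1601−0.042) = 12.9131
P₀ = Σ Dₜ/(1+r)ᵗ + TV_5/(1+r)^5 = 9.7599

R$9.76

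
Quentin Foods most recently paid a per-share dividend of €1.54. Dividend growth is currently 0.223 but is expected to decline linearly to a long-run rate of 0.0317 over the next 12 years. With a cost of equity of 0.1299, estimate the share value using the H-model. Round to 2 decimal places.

H-model: P₀ = D₀[(1+g_L) + H(g_S−g_L)]/(r−g_L), with H = 12/2 = 6.
P₀ = 1.54 × [(1+0.0317) + 6×(0.223−0.0317)] / (0.1299−0.0317)
   = 1.54 × 2.1795 / 0.0982 = 34.1795

€34.18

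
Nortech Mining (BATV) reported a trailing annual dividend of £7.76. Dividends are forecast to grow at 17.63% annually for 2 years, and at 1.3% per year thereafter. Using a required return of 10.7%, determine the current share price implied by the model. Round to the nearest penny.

£111.43

Two-stage DDM. Project D₁…D_2 at 0.1763, terminal growth 0.013, discount at r = 0.107.
D_1 = 9.1281
D_2 = 10.7374
Terminal value at t=2: TV = D_3/(r−g) = 10.8770/(0.107−0.013) = 115.7123
P₀ = 9.1281/(1+0.107)^1 + 10.7374/(1+0.107)^2 + 115.7123/(1+0.107)^2 = 111.4322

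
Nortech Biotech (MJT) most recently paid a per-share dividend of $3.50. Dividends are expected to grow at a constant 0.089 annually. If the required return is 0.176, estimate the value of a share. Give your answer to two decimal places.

$43.81

Gordon growth model: P₀ = D₁/(r − g). D₁ = 3.50 × (1 + 0.089) = 3.8115.
P₀ = 3.8115 / (0.176 − 0.089) = 3.8115 / 0.087 = 43.8103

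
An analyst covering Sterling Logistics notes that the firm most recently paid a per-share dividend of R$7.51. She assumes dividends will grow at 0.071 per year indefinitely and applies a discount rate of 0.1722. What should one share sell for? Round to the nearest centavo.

R$79.48

Gordon growth model: P₀ = D₁/(r − g). D₁ = 7.51 × (1 + 0.071) = 8.0432.
P₀ = 8.0432 / (0.1722 − 0.071) = 8.0432 / 0.1012 = 79.4784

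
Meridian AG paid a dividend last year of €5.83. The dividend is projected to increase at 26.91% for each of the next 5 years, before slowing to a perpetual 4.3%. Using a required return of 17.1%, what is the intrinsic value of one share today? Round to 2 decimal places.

€108.38

Two-stage DDM. Project D₁…D_5 at 0.2691, terminal growth 0.043, discount at r = 0.171.
D_1 = 7.3989
D_2 = 9.3899
D_3 = 11.9167
D_4 = 15.1235
D_5 = 19.1932
Terminal value at t=5: TV = D_6/(r−g) = 20.0185/(0.171−0.043) = 156.3947
P₀ = 7.3989/(1+0.171)^1 + 9.3899/(1+0.171)^2 + 11.9167/(1+0.171)^3 + 15.1235/(1+0.171)^4 + 19.1932/(1+0.171)^5 + 156.3947/(1+0.171)^5 = 108.3769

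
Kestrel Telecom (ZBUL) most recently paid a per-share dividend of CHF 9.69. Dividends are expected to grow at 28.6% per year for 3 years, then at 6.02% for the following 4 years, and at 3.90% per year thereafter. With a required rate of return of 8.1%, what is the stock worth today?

CHF 477.14

Three-stage DDM. Project D₁…D_7; terminal Gordon value at t=7 with g = 0.039; discount at r = 0.081.
D_1 = 12.4613
D_2 = 16.0253
D_3 = 20.6085
D_4 = 21.8491
D_5 = 23.1645
D_6 = 24.5590
D_7 = 26.0374
TV_7 = 27.0529/(0.081−0.039) = 644.1161
P₀ = Σ Dₜ/(1+r)ᵗ + TV_7/(1+r)^7 = 477.1423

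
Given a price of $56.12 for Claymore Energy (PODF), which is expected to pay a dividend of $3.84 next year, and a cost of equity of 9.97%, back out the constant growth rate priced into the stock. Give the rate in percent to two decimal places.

3.13%

From P₀ = D₁/(r − g), the implied growth is g = r − D₁/P₀.
g = 0.0997 − 3.84/56.12 = 0.0997 − 0.06842 = 0.03128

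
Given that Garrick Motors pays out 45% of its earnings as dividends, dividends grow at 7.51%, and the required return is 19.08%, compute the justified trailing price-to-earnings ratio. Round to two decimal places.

4.18

Justified trailing P/E = b(1+g)/(r−g) = 0.45×(1+0.0751)/(0.1908−0.0751) = 4.1815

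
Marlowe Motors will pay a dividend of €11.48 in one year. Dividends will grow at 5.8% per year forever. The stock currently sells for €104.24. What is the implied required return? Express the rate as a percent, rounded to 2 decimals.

Rearranging the constant-growth DDM: r = D₁/P₀ + g.
r = 11.4800 / 104.24 + 0.058 = 0.11013 + 0.058 = 0.16813

16.81%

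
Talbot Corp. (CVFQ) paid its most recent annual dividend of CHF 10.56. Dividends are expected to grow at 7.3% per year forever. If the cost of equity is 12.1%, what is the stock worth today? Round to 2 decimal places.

CHF 236.06

Gordon growth model: P₀ = D₁/(r − g). D₁ = 10.56 × (1 + 0.073) = 11.3309.
P₀ = 11.3309 / (0.121 − 0.073) = 11.3309 / 0.048 = 236.0600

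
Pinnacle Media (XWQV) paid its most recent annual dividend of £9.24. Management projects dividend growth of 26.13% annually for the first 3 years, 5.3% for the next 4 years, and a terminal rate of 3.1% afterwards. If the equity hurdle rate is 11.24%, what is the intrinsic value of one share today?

Three-stage DDM. Project D₁…D_7; terminal Gordon value at t=7 with g = 0.031; discount at r = 0.1124.
D_1 = 11.6544
D_2 = 14.6997
D_3 = 18.5407
D_4 = 19.5234
D_5 = 20.5581
D_6 = 21.6477
D_7 = 22.7951
TV_7 = 23.5017/(0.1124−0.031) = 288.7187
P₀ = Σ Dₜ/(1+r)ᵗ + TV_7/(1+r)^7 = 219.8611

£219.86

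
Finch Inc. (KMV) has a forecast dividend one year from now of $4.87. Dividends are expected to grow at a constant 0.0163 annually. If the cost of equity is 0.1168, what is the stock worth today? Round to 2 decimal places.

$48.46

Gordon growth model: P₀ = D₁/(r − g), with D₁ = 4.87 given directly.
P₀ = 4.8700 / (0.1168 − 0.0163) = 4.8700 / 0.1005 = 48.4577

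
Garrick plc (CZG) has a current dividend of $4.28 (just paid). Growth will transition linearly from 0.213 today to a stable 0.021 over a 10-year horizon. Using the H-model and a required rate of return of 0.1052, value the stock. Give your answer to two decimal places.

$100.70

H-model: P₀ = D₀[(1+g_L) + H(g_S−g_L)]/(r−g_L), with H = 10/2 = 5.
P₀ = 4.28 × [(1+0.021) + 5×(0.213−0.021)] / (0.1052−0.021)
   = 4.28 × 1.9810 / 0.0842 = 100.6969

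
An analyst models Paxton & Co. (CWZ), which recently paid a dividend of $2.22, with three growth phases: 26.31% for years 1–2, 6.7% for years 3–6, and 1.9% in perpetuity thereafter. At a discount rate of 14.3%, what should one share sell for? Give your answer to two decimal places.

$31.24

Three-stage DDM. Project D₁…D_6; terminal Gordon value at t=6 with g = 0.019; discount at r = 0.143.
D_1 = 2.8041
D_2 = 3.5418
D_3 = 3.7791
D_4 = 4.0323
D_5 = 4.3025
D_6 = 4.5908
TV_6 = 4.6780/(0.143−0.019) = 37.7258
P₀ = Σ Dₜ/(1+r)ᵗ + TV_6/(1+r)^6 = 31.2403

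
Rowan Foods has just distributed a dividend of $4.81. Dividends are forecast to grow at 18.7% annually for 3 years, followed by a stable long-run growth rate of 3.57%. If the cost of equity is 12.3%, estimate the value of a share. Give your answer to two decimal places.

$83.53

Two-stage DDM. Project D₁…D_3 at 0.187, terminal growth 0.0357, discount at r = 0.123.
D_1 = 5.7095
D_2 = 6.7771
D_3 = 8.0445
Terminal value at t=3: TV = D_4/(r−g) = 8.3317/(0.123−0.0357) = 95.4370
P₀ = 5.7095/(1+0.123)^1 + 6.7771/(1+0.123)^2 + 8.0445/(1+0.123)^3 + 95.4370/(1+0.123)^3 = 83.5254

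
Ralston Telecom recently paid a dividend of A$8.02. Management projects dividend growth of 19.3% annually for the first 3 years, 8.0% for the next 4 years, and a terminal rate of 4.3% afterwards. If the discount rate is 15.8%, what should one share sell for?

A$115.27

Three-stage DDM. Project D₁…D_7; terminal Gordon value at t=7 with g = 0.043; discount at r = 0.158.
D_1 = 9.5679
D_2 = 11.4145
D_3 = 13.6174
D_4 = 14.7068
D_5 = 15.8834
D_6 = 17.1541
D_7 = 18.5264
TV_7 = 19.3230/(0.158−0.043) = 168.0263
P₀ = Σ Dₜ/(1+r)ᵗ + TV_7/(1+r)^7 = 115.2745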